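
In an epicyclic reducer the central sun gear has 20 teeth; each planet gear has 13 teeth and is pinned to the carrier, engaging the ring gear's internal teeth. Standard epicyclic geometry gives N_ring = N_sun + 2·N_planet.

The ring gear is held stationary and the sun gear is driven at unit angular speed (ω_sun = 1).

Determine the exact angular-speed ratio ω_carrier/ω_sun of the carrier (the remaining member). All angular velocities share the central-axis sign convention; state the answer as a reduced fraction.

N_ring = 20 + 2·13 = 46
20(ω_s−ω_c) = −46(ω_r−ω_c),  ω_r=0, ω_s=1
20(1−ω_c) = −46(0−ω_c)  ⇒  66ω_c = 20  ⇒  ω_c = 10/33
ω_c/ω_s = 10/33

10/33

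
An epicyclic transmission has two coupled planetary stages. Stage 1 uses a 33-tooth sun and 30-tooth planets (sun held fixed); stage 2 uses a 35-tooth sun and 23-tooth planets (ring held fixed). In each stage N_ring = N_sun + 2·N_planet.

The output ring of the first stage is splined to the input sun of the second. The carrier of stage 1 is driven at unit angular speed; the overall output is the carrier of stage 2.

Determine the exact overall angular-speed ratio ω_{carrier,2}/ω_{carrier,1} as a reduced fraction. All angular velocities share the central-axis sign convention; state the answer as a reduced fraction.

735/1798

Stage 1: N_ring = 33 + 2·30 = 93
Stage 1: 33(ω_s−ω_c) = −93(ω_r−ω_c),  ω_s=0, ω_c=1
Stage 1: ω_r = 1 − (33/93)(0−1) = 42/31
  ⇒ ω_r¹/ω_c¹ = 42/31
Stage 2: N_ring = 35 + 2·23 = 81
Stage 2: 35(ω_s−ω_c) = −81(ω_r−ω_c),  ω_r=0, ω_s=1
Stage 2: 35(1−ω_c) = −81(0−ω_c)  ⇒  116ω_c = 35  ⇒  ω_c = 35/116
  ⇒ ω_c²/ω_s² = 35/116
Coupling ω_s² = ω_r¹ ⇒ overall = 42/31 × 35/116 = 735/1798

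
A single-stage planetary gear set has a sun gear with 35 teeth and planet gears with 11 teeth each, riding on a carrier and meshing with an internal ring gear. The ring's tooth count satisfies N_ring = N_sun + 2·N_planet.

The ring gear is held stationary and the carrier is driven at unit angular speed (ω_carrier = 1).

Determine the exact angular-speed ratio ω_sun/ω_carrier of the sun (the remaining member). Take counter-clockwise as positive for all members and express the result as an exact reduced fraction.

N_ring = 35 + 2·11 = 57
35(ω_s−ω_c) = −57(ω_r−ω_c),  ω_r=0, ω_c=1
ω_s = 1 − (57/35)(0−1) = 92/35
ω_s/ω_c = 92/35

92/35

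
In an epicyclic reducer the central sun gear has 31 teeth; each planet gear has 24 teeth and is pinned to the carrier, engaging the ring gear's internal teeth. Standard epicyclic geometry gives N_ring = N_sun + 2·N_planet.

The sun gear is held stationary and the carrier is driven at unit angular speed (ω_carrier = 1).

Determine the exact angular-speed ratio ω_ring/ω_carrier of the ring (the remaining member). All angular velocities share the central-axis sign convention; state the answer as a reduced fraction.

N_ring = 31 + 2·24 = 79
31(ω_s−ω_c) = −79(ω_r−ω_c),  ω_s=0, ω_c=1
ω_r = 1 − (31/79)(0−1) = 110/79
ω_r/ω_c = 110/79

110/79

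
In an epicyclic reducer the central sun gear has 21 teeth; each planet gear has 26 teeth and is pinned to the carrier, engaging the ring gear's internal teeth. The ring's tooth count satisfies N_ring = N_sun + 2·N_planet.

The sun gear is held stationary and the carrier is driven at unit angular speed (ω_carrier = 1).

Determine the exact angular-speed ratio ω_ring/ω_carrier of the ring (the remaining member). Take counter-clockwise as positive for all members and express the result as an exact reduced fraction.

94/73

N_ring = 21 + 2·26 = 73
21(ω_s−ω_c) = −73(ω_r−ω_c),  ω_s=0, ω_c=1
ω_r = 1 − (21/73)(0−1) = 94/73
ω_r/ω_c = 94/73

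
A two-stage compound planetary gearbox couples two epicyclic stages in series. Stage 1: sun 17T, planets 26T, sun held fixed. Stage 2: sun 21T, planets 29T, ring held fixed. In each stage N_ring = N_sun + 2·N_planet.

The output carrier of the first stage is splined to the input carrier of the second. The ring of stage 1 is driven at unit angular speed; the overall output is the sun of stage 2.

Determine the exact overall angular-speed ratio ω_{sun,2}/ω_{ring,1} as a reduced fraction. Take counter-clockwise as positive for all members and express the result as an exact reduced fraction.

Stage 1: N_ring = 17 + 2·26 = 69
Stage 1: 17(ω_s−ω_c) = −69(ω_r−ω_c),  ω_s=0, ω_r=1
Stage 1: 17(0−ω_c) = −69(1−ω_c)  ⇒  86ω_c = 69  ⇒  ω_c = 69/86
  ⇒ ω_c¹/ω_r¹ = 69/86
Stage 2: N_ring = 21 + 2·29 = 79
Stage 2: 21(ω_s−ω_c) = −79(ω_r−ω_c),  ω_r=0, ω_c=1
Stage 2: ω_s = 1 − (79/21)(0−1) = 100/21
  ⇒ ω_s²/ω_c² = 100/21
Coupling ω_c² = ω_c¹ ⇒ overall = 69/86 × 100/21 = 1150/301

1150/301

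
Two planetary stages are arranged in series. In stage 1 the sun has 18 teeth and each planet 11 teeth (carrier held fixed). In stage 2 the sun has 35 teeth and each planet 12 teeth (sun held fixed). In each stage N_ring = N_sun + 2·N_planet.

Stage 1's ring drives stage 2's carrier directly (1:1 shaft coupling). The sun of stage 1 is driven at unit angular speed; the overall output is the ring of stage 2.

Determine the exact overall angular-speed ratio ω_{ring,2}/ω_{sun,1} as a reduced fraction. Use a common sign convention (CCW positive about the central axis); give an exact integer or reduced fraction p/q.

Stage 1: N_ring = 18 + 2·11 = 40
Stage 1: 18(ω_s−ω_c) = −40(ω_r−ω_c),  ω_c=0, ω_s=1
Stage 1: ω_r = 0 − (18/40)(1−0) = -9/20
  ⇒ ω_r¹/ω_s¹ = -9/20
Stage 2: N_ring = 35 + 2·12 = 59
Stage 2: 35(ω_s−ω_c) = −59(ω_r−ω_c),  ω_s=0, ω_c=1
Stage 2: ω_r = 1 − (35/59)(0−1) = 94/59
  ⇒ ω_r²/ω_c² = 94/59
Coupling ω_c² = ω_r¹ ⇒ overall = -9/20 × 94/59 = -423/590

-423/590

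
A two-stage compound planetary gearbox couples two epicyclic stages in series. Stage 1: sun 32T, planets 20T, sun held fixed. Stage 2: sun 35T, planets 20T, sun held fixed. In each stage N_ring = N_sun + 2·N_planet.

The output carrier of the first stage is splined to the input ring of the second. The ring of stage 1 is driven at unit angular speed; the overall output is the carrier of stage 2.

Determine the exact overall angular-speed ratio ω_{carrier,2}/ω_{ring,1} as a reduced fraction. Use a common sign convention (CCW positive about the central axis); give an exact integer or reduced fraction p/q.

Stage 1: N_ring = 32 + 2·20 = 72
Stage 1: 32(ω_s−ω_c) = −72(ω_r−ω_c),  ω_s=0, ω_r=1
Stage 1: 32(0−ω_c) = −72(1−ω_c)  ⇒  104ω_c = 72  ⇒  ω_c = 9/13
  ⇒ ω_c¹/ω_r¹ = 9/13
Stage 2: N_ring = 35 + 2·20 = 75
Stage 2: 35(ω_s−ω_c) = −75(ω_r−ω_c),  ω_s=0, ω_r=1
Stage 2: 35(0−ω_c) = −75(1−ω_c)  ⇒  110ω_c = 75  ⇒  ω_c = 15/22
  ⇒ ω_c²/ω_r² = 15/22
Coupling ω_r² = ω_c¹ ⇒ overall = 9/13 × 15/22 = 135/286

135/286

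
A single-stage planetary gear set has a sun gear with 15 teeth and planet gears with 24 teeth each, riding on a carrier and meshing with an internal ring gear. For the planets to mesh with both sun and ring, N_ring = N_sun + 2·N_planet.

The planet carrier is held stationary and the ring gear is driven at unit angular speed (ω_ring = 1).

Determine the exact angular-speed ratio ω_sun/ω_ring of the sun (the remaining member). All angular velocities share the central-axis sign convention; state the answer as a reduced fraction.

-21/5

N_ring = 15 + 2·24 = 63
15(ω_s−ω_c) = −63(ω_r−ω_c),  ω_c=0, ω_r=1
ω_s = 0 − (63/15)(1−0) = -21/5
ω_s/ω_r = -21/5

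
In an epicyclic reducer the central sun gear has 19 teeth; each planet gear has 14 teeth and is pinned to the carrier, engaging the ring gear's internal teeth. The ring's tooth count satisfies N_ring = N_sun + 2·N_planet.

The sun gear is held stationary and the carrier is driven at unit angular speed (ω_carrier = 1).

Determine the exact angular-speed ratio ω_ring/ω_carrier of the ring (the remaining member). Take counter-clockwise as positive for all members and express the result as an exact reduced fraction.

N_ring = 19 + 2·14 = 47
19(ω_s−ω_c) = −47(ω_r−ω_c),  ω_s=0, ω_c=1
ω_r = 1 − (19/47)(0−1) = 66/47
ω_r/ω_c = 66/47

66/47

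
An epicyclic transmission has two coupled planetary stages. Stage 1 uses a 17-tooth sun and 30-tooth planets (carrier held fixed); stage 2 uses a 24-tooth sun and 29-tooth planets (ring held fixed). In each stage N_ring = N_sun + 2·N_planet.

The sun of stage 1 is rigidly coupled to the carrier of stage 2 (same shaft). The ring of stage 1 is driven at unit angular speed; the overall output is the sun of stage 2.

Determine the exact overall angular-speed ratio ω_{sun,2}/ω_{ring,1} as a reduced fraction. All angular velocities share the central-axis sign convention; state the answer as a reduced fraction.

Stage 1: N_ring = 17 + 2·30 = 77
Stage 1: 17(ω_s−ω_c) = −77(ω_r−ω_c),  ω_c=0, ω_r=1
Stage 1: ω_s = 0 − (77/17)(1−0) = -77/17
  ⇒ ω_s¹/ω_r¹ = -77/17
Stage 2: N_ring = 24 + 2·29 = 82
Stage 2: 24(ω_s−ω_c) = −82(ω_r−ω_c),  ω_r=0, ω_c=1
Stage 2: ω_s = 1 − (82/24)(0−1) = 53/12
  ⇒ ω_s²/ω_c² = 53/12
Coupling ω_c² = ω_s¹ ⇒ overall = -77/17 × 53/12 = -4081/204

-4081/204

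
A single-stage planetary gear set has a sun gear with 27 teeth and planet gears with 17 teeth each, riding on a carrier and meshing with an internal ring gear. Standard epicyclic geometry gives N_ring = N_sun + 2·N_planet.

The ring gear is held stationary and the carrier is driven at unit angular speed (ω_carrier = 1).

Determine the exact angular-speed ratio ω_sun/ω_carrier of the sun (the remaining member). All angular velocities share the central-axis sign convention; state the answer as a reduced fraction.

88/27

N_ring = 27 + 2·17 = 61
27(ω_s−ω_c) = −61(ω_r−ω_c),  ω_r=0, ω_c=1
ω_s = 1 − (61/27)(0−1) = 88/27
ω_s/ω_c = 88/27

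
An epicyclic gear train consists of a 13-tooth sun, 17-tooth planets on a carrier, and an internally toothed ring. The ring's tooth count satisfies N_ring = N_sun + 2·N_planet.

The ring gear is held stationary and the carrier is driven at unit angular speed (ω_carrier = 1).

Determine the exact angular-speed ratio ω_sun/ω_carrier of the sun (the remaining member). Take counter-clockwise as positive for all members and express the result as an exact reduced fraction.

N_ring = 13 + 2·17 = 47
13(ω_s−ω_c) = −47(ω_r−ω_c),  ω_r=0, ω_c=1
ω_s = 1 − (47/13)(0−1) = 60/13
ω_s/ω_c = 60/13

60/13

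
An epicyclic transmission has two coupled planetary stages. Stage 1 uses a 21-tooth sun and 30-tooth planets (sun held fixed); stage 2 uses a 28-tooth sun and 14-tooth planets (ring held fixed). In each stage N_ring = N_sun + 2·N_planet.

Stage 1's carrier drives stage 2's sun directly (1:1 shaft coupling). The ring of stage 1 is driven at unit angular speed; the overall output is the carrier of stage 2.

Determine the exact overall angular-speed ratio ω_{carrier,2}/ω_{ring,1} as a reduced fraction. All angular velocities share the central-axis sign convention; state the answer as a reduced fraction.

9/34

Stage 1: N_ring = 21 + 2·30 = 81
Stage 1: 21(ω_s−ω_c) = −81(ω_r−ω_c),  ω_s=0, ω_r=1
Stage 1: 21(0−ω_c) = −81(1−ω_c)  ⇒  102ω_c = 81  ⇒  ω_c = 27/34
  ⇒ ω_c¹/ω_r¹ = 27/34
Stage 2: N_ring = 28 + 2·14 = 56
Stage 2: 28(ω_s−ω_c) = −56(ω_r−ω_c),  ω_r=0, ω_s=1
Stage 2: 28(1−ω_c) = −56(0−ω_c)  ⇒  84ω_c = 28  ⇒  ω_c = 1/3
  ⇒ ω_c²/ω_s² = 1/3
Coupling ω_s² = ω_c¹ ⇒ overall = 27/34 × 1/3 = 9/34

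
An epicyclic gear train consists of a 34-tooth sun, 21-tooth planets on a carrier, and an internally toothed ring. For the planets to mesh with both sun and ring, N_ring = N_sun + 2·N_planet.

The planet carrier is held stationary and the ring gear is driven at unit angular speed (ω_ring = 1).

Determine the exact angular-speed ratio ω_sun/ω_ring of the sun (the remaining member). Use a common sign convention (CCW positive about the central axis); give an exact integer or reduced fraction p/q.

-38/17

N_ring = 34 + 2·21 = 76
34(ω_s−ω_c) = −76(ω_r−ω_c),  ω_c=0, ω_r=1
ω_s = 0 − (76/34)(1−0) = -38/17
ω_s/ω_r = -38/17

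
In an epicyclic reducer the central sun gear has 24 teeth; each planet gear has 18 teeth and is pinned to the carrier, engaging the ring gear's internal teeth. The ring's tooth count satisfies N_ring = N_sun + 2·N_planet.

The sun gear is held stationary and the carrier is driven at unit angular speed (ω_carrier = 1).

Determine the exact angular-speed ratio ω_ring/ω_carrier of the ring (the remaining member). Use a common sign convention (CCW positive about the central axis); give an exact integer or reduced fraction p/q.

7/5

N_ring = 24 + 2·18 = 60
24(ω_s−ω_c) = −60(ω_r−ω_c),  ω_s=0, ω_c=1
ω_r = 1 − (24/60)(0−1) = 7/5
ω_r/ω_c = 7/5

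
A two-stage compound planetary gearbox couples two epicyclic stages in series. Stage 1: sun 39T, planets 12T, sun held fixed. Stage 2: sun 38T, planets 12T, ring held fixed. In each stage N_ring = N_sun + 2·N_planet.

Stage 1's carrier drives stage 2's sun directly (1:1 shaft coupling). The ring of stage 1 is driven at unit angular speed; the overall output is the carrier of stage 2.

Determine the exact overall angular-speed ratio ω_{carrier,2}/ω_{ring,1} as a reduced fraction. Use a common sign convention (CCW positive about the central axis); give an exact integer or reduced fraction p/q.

399/1700

Stage 1: N_ring = 39 + 2·12 = 63
Stage 1: 39(ω_s−ω_c) = −63(ω_r−ω_c),  ω_s=0, ω_r=1
Stage 1: 39(0−ω_c) = −63(1−ω_c)  ⇒  102ω_c = 63  ⇒  ω_c = 21/34
  ⇒ ω_c¹/ω_r¹ = 21/34
Stage 2: N_ring = 38 + 2·12 = 62
Stage 2: 38(ω_s−ω_c) = −62(ω_r−ω_c),  ω_r=0, ω_s=1
Stage 2: 38(1−ω_c) = −62(0−ω_c)  ⇒  100ω_c = 38  ⇒  ω_c = 19/50
  ⇒ ω_c²/ω_s² = 19/50
Coupling ω_s² = ω_c¹ ⇒ overall = 21/34 × 19/50 = 399/1700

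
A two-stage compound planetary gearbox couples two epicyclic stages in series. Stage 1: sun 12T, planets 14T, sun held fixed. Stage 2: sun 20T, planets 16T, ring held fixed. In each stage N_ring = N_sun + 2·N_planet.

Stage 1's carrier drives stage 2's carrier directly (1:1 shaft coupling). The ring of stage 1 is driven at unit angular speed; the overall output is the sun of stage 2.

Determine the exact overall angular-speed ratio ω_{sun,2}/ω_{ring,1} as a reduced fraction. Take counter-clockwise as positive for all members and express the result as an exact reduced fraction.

36/13

Stage 1: N_ring = 12 + 2·14 = 40
Stage 1: 12(ω_s−ω_c) = −40(ω_r−ω_c),  ω_s=0, ω_r=1
Stage 1: 12(0−ω_c) = −40(1−ω_c)  ⇒  52ω_c = 40  ⇒  ω_c = 10/13
  ⇒ ω_c¹/ω_r¹ = 10/13
Stage 2: N_ring = 20 + 2·16 = 52
Stage 2: 20(ω_s−ω_c) = −52(ω_r−ω_c),  ω_r=0, ω_c=1
Stage 2: ω_s = 1 − (52/20)(0−1) = 18/5
  ⇒ ω_s²/ω_c² = 18/5
Coupling ω_c² = ω_c¹ ⇒ overall = 10/13 × 18/5 = 36/13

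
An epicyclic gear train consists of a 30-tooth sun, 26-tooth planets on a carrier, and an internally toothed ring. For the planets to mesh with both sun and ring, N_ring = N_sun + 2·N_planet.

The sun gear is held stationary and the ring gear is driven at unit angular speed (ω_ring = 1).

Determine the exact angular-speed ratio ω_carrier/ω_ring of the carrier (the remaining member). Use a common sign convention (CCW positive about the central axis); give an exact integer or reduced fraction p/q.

41/56

N_ring = 30 + 2·26 = 82
30(ω_s−ω_c) = −82(ω_r−ω_c),  ω_s=0, ω_r=1
30(0−ω_c) = −82(1−ω_c)  ⇒  112ω_c = 82  ⇒  ω_c = 41/56
ω_c/ω_r = 41/56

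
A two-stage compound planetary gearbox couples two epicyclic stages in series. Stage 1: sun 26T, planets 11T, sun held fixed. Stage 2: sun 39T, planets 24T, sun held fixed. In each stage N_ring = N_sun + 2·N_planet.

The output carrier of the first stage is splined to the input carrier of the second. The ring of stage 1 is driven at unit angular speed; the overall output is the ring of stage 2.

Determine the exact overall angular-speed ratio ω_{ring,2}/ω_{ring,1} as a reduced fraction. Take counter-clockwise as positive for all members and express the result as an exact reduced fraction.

Stage 1: N_ring = 26 + 2·11 = 48
Stage 1: 26(ω_s−ω_c) = −48(ω_r−ω_c),  ω_s=0, ω_r=1
Stage 1: 26(0−ω_c) = −48(1−ω_c)  ⇒  74ω_c = 48  ⇒  ω_c = 24/37
  ⇒ ω_c¹/ω_r¹ = 24/37
Stage 2: N_ring = 39 + 2·24 = 87
Stage 2: 39(ω_s−ω_c) = −87(ω_r−ω_c),  ω_s=0, ω_c=1
Stage 2: ω_r = 1 − (39/87)(0−1) = 42/29
  ⇒ ω_r²/ω_c² = 42/29
Coupling ω_c² = ω_c¹ ⇒ overall = 24/37 × 42/29 = 1008/1073

1008/1073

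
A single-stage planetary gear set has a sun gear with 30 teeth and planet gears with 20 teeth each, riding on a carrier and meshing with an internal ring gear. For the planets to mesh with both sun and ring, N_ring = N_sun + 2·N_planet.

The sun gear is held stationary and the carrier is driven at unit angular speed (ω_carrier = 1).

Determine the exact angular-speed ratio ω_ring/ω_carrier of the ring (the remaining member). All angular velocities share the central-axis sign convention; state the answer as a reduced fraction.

N_ring = 30 + 2·20 = 70
30(ω_s−ω_c) = −70(ω_r−ω_c),  ω_s=0, ω_c=1
ω_r = 1 − (30/70)(0−1) = 10/7
ω_r/ω_c = 10/7

10/7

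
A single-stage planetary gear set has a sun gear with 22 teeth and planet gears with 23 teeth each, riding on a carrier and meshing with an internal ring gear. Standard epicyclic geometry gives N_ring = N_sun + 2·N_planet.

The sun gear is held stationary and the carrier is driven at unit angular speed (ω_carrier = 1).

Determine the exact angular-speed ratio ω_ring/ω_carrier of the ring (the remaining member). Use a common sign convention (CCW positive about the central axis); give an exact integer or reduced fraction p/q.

45/34

N_ring = 22 + 2·23 = 68
22(ω_s−ω_c) = −68(ω_r−ω_c),  ω_s=0, ω_c=1
ω_r = 1 − (22/68)(0−1) = 45/34
ω_r/ω_c = 45/34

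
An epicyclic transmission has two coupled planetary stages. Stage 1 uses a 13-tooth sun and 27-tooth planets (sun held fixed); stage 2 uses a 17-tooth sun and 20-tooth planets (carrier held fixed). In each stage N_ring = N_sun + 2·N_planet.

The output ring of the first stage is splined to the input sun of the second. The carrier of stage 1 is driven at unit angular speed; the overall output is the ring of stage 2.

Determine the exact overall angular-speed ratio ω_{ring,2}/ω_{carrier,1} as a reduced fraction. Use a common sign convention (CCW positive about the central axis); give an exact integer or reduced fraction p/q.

Stage 1: N_ring = 13 + 2·27 = 67
Stage 1: 13(ω_s−ω_c) = −67(ω_r−ω_c),  ω_s=0, ω_c=1
Stage 1: ω_r = 1 − (13/67)(0−1) = 80/67
  ⇒ ω_r¹/ω_c¹ = 80/67
Stage 2: N_ring = 17 + 2·20 = 57
Stage 2: 17(ω_s−ω_c) = −57(ω_r−ω_c),  ω_c=0, ω_s=1
Stage 2: ω_r = 0 − (17/57)(1−0) = -17/57
  ⇒ ω_r²/ω_s² = -17/57
Coupling ω_s² = ω_r¹ ⇒ overall = 80/67 × -17/57 = -1360/3819

-1360/3819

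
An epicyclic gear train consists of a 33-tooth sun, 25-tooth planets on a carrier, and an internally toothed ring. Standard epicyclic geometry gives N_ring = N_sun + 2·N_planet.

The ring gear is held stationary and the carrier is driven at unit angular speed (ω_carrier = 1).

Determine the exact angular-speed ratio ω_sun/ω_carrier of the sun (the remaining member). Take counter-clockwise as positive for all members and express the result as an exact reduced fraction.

116/33

N_ring = 33 + 2·25 = 83
33(ω_s−ω_c) = −83(ω_r−ω_c),  ω_r=0, ω_c=1
ω_s = 1 − (83/33)(0−1) = 116/33
ω_s/ω_c = 116/33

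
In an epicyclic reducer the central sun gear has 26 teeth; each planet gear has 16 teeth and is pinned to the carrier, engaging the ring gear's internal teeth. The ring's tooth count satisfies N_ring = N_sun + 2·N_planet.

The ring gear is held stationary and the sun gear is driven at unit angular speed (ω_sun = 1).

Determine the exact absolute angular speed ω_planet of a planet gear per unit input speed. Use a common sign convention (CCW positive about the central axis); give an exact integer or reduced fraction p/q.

-13/16

N_ring = 26 + 2·16 = 58
26(ω_s−ω_c) = −58(ω_r−ω_c),  ω_r=0, ω_s=1
26(1−ω_c) = −58(0−ω_c)  ⇒  84ω_c = 26  ⇒  ω_c = 13/42
sun–planet: 26·(1−13/42) = −16·(ω_p−ω_c)  ⇒  ω_p−ω_c = −(26/16)·(29/42) = -377/336
ω_p = 13/42 − 377/336 = -13/16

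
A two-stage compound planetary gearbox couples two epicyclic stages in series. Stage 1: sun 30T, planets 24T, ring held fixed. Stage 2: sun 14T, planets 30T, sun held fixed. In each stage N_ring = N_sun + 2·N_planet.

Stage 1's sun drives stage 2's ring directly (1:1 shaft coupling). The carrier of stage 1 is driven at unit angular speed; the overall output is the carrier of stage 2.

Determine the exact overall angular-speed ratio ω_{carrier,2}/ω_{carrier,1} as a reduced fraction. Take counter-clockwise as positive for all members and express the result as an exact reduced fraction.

Stage 1: N_ring = 30 + 2·24 = 78
Stage 1: 30(ω_s−ω_c) = −78(ω_r−ω_c),  ω_r=0, ω_c=1
Stage 1: ω_s = 1 − (78/30)(0−1) = 18/5
  ⇒ ω_s¹/ω_c¹ = 18/5
Stage 2: N_ring = 14 + 2·30 = 74
Stage 2: 14(ω_s−ω_c) = −74(ω_r−ω_c),  ω_s=0, ω_r=1
Stage 2: 14(0−ω_c) = −74(1−ω_c)  ⇒  88ω_c = 74  ⇒  ω_c = 37/44
  ⇒ ω_c²/ω_r² = 37/44
Coupling ω_r² = ω_s¹ ⇒ overall = 18/5 × 37/44 = 333/110

333/110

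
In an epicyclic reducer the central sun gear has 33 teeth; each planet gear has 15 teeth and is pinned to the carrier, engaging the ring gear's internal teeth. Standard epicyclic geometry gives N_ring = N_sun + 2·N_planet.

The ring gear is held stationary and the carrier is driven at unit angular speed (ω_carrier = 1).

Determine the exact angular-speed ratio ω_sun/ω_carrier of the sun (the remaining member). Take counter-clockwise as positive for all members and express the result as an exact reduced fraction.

32/11

N_ring = 33 + 2·15 = 63
33(ω_s−ω_c) = −63(ω_r−ω_c),  ω_r=0, ω_c=1
ω_s = 1 − (63/33)(0−1) = 32/11
ω_s/ω_c = 32/11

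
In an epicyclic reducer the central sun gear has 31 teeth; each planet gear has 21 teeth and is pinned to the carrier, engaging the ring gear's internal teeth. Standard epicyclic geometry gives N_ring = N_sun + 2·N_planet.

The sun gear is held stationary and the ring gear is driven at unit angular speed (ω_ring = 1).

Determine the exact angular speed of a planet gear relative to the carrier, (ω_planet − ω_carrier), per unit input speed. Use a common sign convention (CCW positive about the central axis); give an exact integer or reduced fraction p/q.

2263/2184

N_ring = 31 + 2·21 = 73
31(ω_s−ω_c) = −73(ω_r−ω_c),  ω_s=0, ω_r=1
31(0−ω_c) = −73(1−ω_c)  ⇒  104ω_c = 73  ⇒  ω_c = 73/104
sun–planet: 31·(0−73/104) = −21·(ω_p−ω_c)  ⇒  ω_p−ω_c = −(31/21)·(-73/104) = 2263/2184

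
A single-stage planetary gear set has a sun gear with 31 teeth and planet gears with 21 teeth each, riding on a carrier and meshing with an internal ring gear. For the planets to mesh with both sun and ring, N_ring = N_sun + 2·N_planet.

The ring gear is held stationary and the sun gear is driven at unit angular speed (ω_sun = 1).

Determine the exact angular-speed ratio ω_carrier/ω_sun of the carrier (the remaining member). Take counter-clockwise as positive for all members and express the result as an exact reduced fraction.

31/104

N_ring = 31 + 2·21 = 73
31(ω_s−ω_c) = −73(ω_r−ω_c),  ω_r=0, ω_s=1
31(1−ω_c) = −73(0−ω_c)  ⇒  104ω_c = 31  ⇒  ω_c = 31/104
ω_c/ω_s = 31/104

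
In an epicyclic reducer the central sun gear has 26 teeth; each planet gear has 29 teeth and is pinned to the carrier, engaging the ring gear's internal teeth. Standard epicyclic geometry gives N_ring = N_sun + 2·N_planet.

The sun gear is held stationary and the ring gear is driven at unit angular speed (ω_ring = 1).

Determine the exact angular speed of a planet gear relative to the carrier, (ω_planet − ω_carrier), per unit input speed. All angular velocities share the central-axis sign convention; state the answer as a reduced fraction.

N_ring = 26 + 2·29 = 84
26(ω_s−ω_c) = −84(ω_r−ω_c),  ω_s=0, ω_r=1
26(0−ω_c) = −84(1−ω_c)  ⇒  110ω_c = 84  ⇒  ω_c = 42/55
sun–planet: 26·(0−42/55) = −29·(ω_p−ω_c)  ⇒  ω_p−ω_c = −(26/29)·(-42/55) = 1092/1595

1092/1595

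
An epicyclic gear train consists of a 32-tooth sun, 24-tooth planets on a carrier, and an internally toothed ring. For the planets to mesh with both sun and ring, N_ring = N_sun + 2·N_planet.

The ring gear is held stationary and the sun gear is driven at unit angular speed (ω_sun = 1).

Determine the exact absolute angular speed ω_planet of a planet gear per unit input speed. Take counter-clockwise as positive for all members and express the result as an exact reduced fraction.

N_ring = 32 + 2·24 = 80
32(ω_s−ω_c) = −80(ω_r−ω_c),  ω_r=0, ω_s=1
32(1−ω_c) = −80(0−ω_c)  ⇒  112ω_c = 32  ⇒  ω_c = 2/7
sun–planet: 32·(1−2/7) = −24·(ω_p−ω_c)  ⇒  ω_p−ω_c = −(32/24)·(5/7) = -20/21
ω_p = 2/7 − 20/21 = -2/3

-2/3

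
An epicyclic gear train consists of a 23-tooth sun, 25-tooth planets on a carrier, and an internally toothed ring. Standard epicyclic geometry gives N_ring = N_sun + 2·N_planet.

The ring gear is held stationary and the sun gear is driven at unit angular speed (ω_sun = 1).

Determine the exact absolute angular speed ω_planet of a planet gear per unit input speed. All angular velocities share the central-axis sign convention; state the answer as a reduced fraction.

N_ring = 23 + 2·25 = 73
23(ω_s−ω_c) = −73(ω_r−ω_c),  ω_r=0, ω_s=1
23(1−ω_c) = −73(0−ω_c)  ⇒  96ω_c = 23  ⇒  ω_c = 23/96
sun–planet: 23·(1−23/96) = −25·(ω_p−ω_c)  ⇒  ω_p−ω_c = −(23/25)·(73/96) = -1679/2400
ω_p = 23/96 − 1679/2400 = -23/50

-23/50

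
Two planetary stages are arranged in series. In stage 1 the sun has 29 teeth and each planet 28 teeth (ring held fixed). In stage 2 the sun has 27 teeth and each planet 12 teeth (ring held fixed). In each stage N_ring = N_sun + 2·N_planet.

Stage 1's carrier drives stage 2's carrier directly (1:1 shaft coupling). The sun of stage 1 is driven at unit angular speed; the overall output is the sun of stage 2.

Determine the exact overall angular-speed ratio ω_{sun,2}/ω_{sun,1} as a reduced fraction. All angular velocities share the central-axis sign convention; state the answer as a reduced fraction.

Stage 1: N_ring = 29 + 2·28 = 85
Stage 1: 29(ω_s−ω_c) = −85(ω_r−ω_c),  ω_r=0, ω_s=1
Stage 1: 29(1−ω_c) = −85(0−ω_c)  ⇒  114ω_c = 29  ⇒  ω_c = 29/114
  ⇒ ω_c¹/ω_s¹ = 29/114
Stage 2: N_ring = 27 + 2·12 = 51
Stage 2: 27(ω_s−ω_c) = −51(ω_r−ω_c),  ω_r=0, ω_c=1
Stage 2: ω_s = 1 − (51/27)(0−1) = 26/9
  ⇒ ω_s²/ω_c² = 26/9
Coupling ω_c² = ω_c¹ ⇒ overall = 29/114 × 26/9 = 377/513

377/513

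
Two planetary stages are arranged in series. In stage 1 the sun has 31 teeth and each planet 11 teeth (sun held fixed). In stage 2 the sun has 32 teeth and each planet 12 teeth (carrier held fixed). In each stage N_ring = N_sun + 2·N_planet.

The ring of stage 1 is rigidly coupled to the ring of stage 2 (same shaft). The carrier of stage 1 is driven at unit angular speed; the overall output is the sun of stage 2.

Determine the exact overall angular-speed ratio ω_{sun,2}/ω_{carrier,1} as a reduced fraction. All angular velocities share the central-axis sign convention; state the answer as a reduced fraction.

-147/53

Stage 1: N_ring = 31 + 2·11 = 53
Stage 1: 31(ω_s−ω_c) = −53(ω_r−ω_c),  ω_s=0, ω_c=1
Stage 1: ω_r = 1 − (31/53)(0−1) = 84/53
  ⇒ ω_r¹/ω_c¹ = 84/53
Stage 2: N_ring = 32 + 2·12 = 56
Stage 2: 32(ω_s−ω_c) = −56(ω_r−ω_c),  ω_c=0, ω_r=1
Stage 2: ω_s = 0 − (56/32)(1−0) = -7/4
  ⇒ ω_s²/ω_r² = -7/4
Coupling ω_r² = ω_r¹ ⇒ overall = 84/53 × -7/4 = -147/53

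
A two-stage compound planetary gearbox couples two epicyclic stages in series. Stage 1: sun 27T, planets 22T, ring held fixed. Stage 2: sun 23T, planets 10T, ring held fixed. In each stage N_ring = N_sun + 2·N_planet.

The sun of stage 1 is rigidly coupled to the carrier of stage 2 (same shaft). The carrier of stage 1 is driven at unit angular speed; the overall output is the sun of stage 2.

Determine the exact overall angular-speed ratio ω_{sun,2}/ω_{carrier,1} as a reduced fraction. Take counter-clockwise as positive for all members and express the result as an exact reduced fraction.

2156/207

Stage 1: N_ring = 27 + 2·22 = 71
Stage 1: 27(ω_s−ω_c) = −71(ω_r−ω_c),  ω_r=0, ω_c=1
Stage 1: ω_s = 1 − (71/27)(0−1) = 98/27
  ⇒ ω_s¹/ω_c¹ = 98/27
Stage 2: N_ring = 23 + 2·10 = 43
Stage 2: 23(ω_s−ω_c) = −43(ω_r−ω_c),  ω_r=0, ω_c=1
Stage 2: ω_s = 1 − (43/23)(0−1) = 66/23
  ⇒ ω_s²/ω_c² = 66/23
Coupling ω_c² = ω_s¹ ⇒ overall = 98/27 × 66/23 = 2156/207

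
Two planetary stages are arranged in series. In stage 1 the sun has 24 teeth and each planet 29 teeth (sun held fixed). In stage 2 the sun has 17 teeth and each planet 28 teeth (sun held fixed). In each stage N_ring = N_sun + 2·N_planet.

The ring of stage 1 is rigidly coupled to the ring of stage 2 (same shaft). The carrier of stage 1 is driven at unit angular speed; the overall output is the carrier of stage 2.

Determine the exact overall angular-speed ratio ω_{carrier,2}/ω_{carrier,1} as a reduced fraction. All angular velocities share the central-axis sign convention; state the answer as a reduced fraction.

Stage 1: N_ring = 24 + 2·29 = 82
Stage 1: 24(ω_s−ω_c) = −82(ω_r−ω_c),  ω_s=0, ω_c=1
Stage 1: ω_r = 1 − (24/82)(0−1) = 53/41
  ⇒ ω_r¹/ω_c¹ = 53/41
Stage 2: N_ring = 17 + 2·28 = 73
Stage 2: 17(ω_s−ω_c) = −73(ω_r−ω_c),  ω_s=0, ω_r=1
Stage 2: 17(0−ω_c) = −73(1−ω_c)  ⇒  90ω_c = 73  ⇒  ω_c = 73/90
  ⇒ ω_c²/ω_r² = 73/90
Coupling ω_r² = ω_r¹ ⇒ overall = 53/41 × 73/90 = 3869/3690

3869/3690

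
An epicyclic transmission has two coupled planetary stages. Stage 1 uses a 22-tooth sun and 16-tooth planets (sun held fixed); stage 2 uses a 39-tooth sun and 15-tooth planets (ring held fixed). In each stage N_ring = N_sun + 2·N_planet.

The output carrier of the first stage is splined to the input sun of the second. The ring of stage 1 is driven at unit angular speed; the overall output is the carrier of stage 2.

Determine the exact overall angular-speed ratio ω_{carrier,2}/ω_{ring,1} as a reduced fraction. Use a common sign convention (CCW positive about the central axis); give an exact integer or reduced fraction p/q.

39/152

Stage 1: N_ring = 22 + 2·16 = 54
Stage 1: 22(ω_s−ω_c) = −54(ω_r−ω_c),  ω_s=0, ω_r=1
Stage 1: 22(0−ω_c) = −54(1−ω_c)  ⇒  76ω_c = 54  ⇒  ω_c = 27/38
  ⇒ ω_c¹/ω_r¹ = 27/38
Stage 2: N_ring = 39 + 2·15 = 69
Stage 2: 39(ω_s−ω_c) = −69(ω_r−ω_c),  ω_r=0, ω_s=1
Stage 2: 39(1−ω_c) = −69(0−ω_c)  ⇒  108ω_c = 39  ⇒  ω_c = 13/36
  ⇒ ω_c²/ω_s² = 13/36
Coupling ω_s² = ω_c¹ ⇒ overall = 27/38 × 13/36 = 39/152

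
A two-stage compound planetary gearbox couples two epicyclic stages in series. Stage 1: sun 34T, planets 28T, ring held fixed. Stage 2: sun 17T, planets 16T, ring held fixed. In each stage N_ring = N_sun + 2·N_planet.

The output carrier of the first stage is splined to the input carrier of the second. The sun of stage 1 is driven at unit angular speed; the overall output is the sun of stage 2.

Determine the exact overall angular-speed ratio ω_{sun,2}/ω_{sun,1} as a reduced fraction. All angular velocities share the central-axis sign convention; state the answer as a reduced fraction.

33/31

Stage 1: N_ring = 34 + 2·28 = 90
Stage 1: 34(ω_s−ω_c) = −90(ω_r−ω_c),  ω_r=0, ω_s=1
Stage 1: 34(1−ω_c) = −90(0−ω_c)  ⇒  124ω_c = 34  ⇒  ω_c = 17/62
  ⇒ ω_c¹/ω_s¹ = 17/62
Stage 2: N_ring = 17 + 2·16 = 49
Stage 2: 17(ω_s−ω_c) = −49(ω_r−ω_c),  ω_r=0, ω_c=1
Stage 2: ω_s = 1 − (49/17)(0−1) = 66/17
  ⇒ ω_s²/ω_c² = 66/17
Coupling ω_c² = ω_c¹ ⇒ overall = 17/62 × 66/17 = 33/31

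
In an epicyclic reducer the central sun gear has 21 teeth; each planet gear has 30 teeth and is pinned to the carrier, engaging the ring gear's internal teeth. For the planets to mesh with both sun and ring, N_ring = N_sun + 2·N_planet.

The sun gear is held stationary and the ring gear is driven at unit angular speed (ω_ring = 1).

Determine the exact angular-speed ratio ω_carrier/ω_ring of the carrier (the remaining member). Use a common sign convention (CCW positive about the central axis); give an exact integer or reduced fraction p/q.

27/34

N_ring = 21 + 2·30 = 81
21(ω_s−ω_c) = −81(ω_r−ω_c),  ω_s=0, ω_r=1
21(0−ω_c) = −81(1−ω_c)  ⇒  102ω_c = 81  ⇒  ω_c = 27/34
ω_c/ω_r = 27/34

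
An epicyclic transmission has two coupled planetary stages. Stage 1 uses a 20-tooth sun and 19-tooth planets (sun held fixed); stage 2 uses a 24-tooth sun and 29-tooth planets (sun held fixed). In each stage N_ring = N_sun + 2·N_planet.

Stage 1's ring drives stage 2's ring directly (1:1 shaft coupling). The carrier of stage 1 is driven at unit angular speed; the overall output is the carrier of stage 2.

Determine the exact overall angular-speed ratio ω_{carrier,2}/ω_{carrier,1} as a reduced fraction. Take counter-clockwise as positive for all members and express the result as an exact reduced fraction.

Stage 1: N_ring = 20 + 2·19 = 58
Stage 1: 20(ω_s−ω_c) = −58(ω_r−ω_c),  ω_s=0, ω_c=1
Stage 1: ω_r = 1 − (20/58)(0−1) = 39/29
  ⇒ ω_r¹/ω_c¹ = 39/29
Stage 2: N_ring = 24 + 2·29 = 82
Stage 2: 24(ω_s−ω_c) = −82(ω_r−ω_c),  ω_s=0, ω_r=1
Stage 2: 24(0−ω_c) = −82(1−ω_c)  ⇒  106ω_c = 82  ⇒  ω_c = 41/53
  ⇒ ω_c²/ω_r² = 41/53
Coupling ω_r² = ω_r¹ ⇒ overall = 39/29 × 41/53 = 1599/1537

1599/1537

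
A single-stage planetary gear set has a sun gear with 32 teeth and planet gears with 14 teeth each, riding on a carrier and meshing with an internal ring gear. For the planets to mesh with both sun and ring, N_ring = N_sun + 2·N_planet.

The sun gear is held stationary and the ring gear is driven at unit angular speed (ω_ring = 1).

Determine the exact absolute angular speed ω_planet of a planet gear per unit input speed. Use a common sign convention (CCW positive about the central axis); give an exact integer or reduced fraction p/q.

15/7

N_ring = 32 + 2·14 = 60
32(ω_s−ω_c) = −60(ω_r−ω_c),  ω_s=0, ω_r=1
32(0−ω_c) = −60(1−ω_c)  ⇒  92ω_c = 60  ⇒  ω_c = 15/23
sun–planet: 32·(0−15/23) = −14·(ω_p−ω_c)  ⇒  ω_p−ω_c = −(32/14)·(-15/23) = 240/161
ω_p = 15/23 + 240/161 = 15/7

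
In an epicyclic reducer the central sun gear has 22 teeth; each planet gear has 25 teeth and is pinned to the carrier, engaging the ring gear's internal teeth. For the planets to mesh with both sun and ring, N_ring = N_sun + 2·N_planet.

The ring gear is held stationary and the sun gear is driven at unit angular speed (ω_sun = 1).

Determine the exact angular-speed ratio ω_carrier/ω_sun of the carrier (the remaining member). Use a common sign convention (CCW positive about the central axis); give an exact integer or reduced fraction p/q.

N_ring = 22 + 2·25 = 72
22(ω_s−ω_c) = −72(ω_r−ω_c),  ω_r=0, ω_s=1
22(1−ω_c) = −72(0−ω_c)  ⇒  94ω_c = 22  ⇒  ω_c = 11/47
ω_c/ω_s = 11/47

11/47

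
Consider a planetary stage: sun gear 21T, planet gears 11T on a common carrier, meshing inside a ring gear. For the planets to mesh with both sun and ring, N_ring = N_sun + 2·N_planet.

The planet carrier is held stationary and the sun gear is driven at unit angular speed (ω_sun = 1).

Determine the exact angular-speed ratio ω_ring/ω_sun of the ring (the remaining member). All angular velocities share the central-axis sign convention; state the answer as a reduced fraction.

-21/43

N_ring = 21 + 2·11 = 43
21(ω_s−ω_c) = −43(ω_r−ω_c),  ω_c=0, ω_s=1
ω_r = 0 − (21/43)(1−0) = -21/43
ω_r/ω_s = -21/43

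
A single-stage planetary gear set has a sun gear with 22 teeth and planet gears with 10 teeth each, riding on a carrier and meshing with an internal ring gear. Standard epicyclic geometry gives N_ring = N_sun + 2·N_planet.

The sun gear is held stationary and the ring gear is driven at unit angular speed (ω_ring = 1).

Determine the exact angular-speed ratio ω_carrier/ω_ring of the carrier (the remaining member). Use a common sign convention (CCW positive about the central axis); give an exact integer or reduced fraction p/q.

21/32

N_ring = 22 + 2·10 = 42
22(ω_s−ω_c) = −42(ω_r−ω_c),  ω_s=0, ω_r=1
22(0−ω_c) = −42(1−ω_c)  ⇒  64ω_c = 42  ⇒  ω_c = 21/32
ω_c/ω_r = 21/32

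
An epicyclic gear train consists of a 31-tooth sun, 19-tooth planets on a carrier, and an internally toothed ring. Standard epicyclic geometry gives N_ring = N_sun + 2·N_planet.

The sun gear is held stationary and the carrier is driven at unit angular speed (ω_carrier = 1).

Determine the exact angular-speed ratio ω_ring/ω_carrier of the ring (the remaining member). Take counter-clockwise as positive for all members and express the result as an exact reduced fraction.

100/69

N_ring = 31 + 2·19 = 69
31(ω_s−ω_c) = −69(ω_r−ω_c),  ω_s=0, ω_c=1
ω_r = 1 − (31/69)(0−1) = 100/69
ω_r/ω_c = 100/69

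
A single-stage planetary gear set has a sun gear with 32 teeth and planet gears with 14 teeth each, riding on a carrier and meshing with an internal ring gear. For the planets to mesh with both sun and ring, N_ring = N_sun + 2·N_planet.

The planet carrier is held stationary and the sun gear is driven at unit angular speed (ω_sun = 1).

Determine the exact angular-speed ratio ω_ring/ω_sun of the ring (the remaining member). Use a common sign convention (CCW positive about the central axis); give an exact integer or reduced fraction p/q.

N_ring = 32 + 2·14 = 60
32(ω_s−ω_c) = −60(ω_r−ω_c),  ω_c=0, ω_s=1
ω_r = 0 − (32/60)(1−0) = -8/15
ω_r/ω_s = -8/15

-8/15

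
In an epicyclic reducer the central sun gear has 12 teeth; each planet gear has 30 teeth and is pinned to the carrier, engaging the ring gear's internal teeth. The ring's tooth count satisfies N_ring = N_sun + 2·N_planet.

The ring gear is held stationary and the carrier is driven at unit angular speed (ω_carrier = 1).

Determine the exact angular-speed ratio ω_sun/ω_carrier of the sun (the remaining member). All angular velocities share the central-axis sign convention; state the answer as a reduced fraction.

N_ring = 12 + 2·30 = 72
12(ω_s−ω_c) = −72(ω_r−ω_c),  ω_r=0, ω_c=1
ω_s = 1 − (72/12)(0−1) = 7
ω_s/ω_c = 7

7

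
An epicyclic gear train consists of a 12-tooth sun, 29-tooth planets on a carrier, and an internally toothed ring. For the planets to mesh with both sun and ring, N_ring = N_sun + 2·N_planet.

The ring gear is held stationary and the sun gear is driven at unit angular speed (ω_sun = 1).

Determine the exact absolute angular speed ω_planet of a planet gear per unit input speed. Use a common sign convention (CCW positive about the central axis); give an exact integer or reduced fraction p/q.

N_ring = 12 + 2·29 = 70
12(ω_s−ω_c) = −70(ω_r−ω_c),  ω_r=0, ω_s=1
12(1−ω_c) = −70(0−ω_c)  ⇒  82ω_c = 12  ⇒  ω_c = 6/41
sun–planet: 12·(1−6/41) = −29·(ω_p−ω_c)  ⇒  ω_p−ω_c = −(12/29)·(35/41) = -420/1189
ω_p = 6/41 − 420/1189 = -6/29

-6/29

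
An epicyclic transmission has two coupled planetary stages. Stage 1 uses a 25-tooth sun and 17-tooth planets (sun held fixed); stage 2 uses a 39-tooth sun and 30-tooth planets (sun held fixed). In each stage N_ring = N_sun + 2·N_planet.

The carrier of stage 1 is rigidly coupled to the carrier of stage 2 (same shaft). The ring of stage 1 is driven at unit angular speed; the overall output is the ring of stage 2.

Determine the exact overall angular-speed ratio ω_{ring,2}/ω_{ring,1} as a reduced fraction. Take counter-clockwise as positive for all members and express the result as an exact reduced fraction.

1357/1386

Stage 1: N_ring = 25 + 2·17 = 59
Stage 1: 25(ω_s−ω_c) = −59(ω_r−ω_c),  ω_s=0, ω_r=1
Stage 1: 25(0−ω_c) = −59(1−ω_c)  ⇒  84ω_c = 59  ⇒  ω_c = 59/84
  ⇒ ω_c¹/ω_r¹ = 59/84
Stage 2: N_ring = 39 + 2·30 = 99
Stage 2: 39(ω_s−ω_c) = −99(ω_r−ω_c),  ω_s=0, ω_c=1
Stage 2: ω_r = 1 − (39/99)(0−1) = 46/33
  ⇒ ω_r²/ω_c² = 46/33
Coupling ω_c² = ω_c¹ ⇒ overall = 59/84 × 46/33 = 1357/1386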